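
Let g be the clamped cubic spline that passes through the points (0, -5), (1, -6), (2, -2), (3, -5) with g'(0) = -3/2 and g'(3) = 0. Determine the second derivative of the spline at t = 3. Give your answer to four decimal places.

18.2000

Put σ_i = g'' at the i-th knot. Here h = (1, 1, 1) and Δ = (-1, 4, -3), so the interior equations h_(i-1)·σ_(i-1) + 2(h_(i-1)+h_i)·σ_i + h_i·σ_(i+1) = 6(Δ_i − Δ_(i-1)) read
  1·σ_0 + 4·σ_1 + 1·σ_2 = 6(Δ_1 - Δ_0) = 30
  1·σ_1 + 4·σ_2 + 1·σ_3 = 6(Δ_2 - Δ_1) = -42
Clamped end conditions give two more equations: 2h_0·σ_0 + h_0·σ_1 = 6(Δ_0 - g'(0)) = 3 and h_2·σ_2 + 2h_2·σ_3 = 6(g'(3) - Δ_2) = 18.
Solving the tridiagonal system: σ_0 = -26/5, σ_1 = 67/5, σ_2 = -92/5, σ_3 = 91/5.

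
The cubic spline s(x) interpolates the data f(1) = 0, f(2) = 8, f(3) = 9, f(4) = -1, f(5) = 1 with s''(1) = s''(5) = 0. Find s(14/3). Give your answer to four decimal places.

-0.8148

Put σ_i = s'' at the i-th knot. Here h = (1, 1, 1, 1) and Δ = (8, 1, -10, 2), so the interior equations h_(i-1)·σ_(i-1) + 2(h_(i-1)+h_i)·σ_i + h_i·σ_(i+1) = 6(Δ_i − Δ_(i-1)) read
  1·σ_0 + 4·σ_1 + 1·σ_2 = 6(Δ_1 - Δ_0) = -42
  1·σ_1 + 4·σ_2 + 1·σ_3 = 6(Δ_2 - Δ_1) = -66
  1·σ_2 + 4·σ_3 + 1·σ_4 = 6(Δ_3 - Δ_2) = 72
Natural end conditions: σ_0 = σ_4 = 0.
Solving: σ_0 = 0, σ_1 = -21/4, σ_2 = -21, σ_3 = 93/4, σ_4 = 0.
On [4, 5], s(x) = -1 - 23/4·(x - 4) + 93/8·(x - 4)² - 31/8·(x - 4)³.
With (x - 4) = 2/3: s(14/3) = -22/27.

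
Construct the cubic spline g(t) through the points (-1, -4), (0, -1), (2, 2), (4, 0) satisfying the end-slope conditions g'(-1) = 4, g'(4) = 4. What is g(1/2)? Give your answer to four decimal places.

0.3288

With M_i denoting the second derivative at x_i, h_i = 1, 2, 2, and Δ_i = (y_(i+1) − y_i)/h_i = 3, 3/2, -1:
  1·M_0 + 6·M_1 + 2·M_2 = 6(Δ_1 - Δ_0) = -9
  2·M_1 + 8·M_2 + 2·M_3 = 6(Δ_2 - Δ_1) = -15
Clamped end conditions give two more equations: 2h_0·M_0 + h_0·M_1 = 6(Δ_0 - g'(-1)) = -6 and h_2·M_2 + 2h_2·M_3 = 6(g'(4) - Δ_2) = 30.
Forward elimination and back-substitution give M_0 = -75/23, M_1 = 12/23, M_2 = -102/23, M_3 = 447/46.
On [0, 2], g(t) = -1 + 121/46·t + 6/23·t² - 19/46·t³.
With t = 1/2: g(1/2) = 121/368.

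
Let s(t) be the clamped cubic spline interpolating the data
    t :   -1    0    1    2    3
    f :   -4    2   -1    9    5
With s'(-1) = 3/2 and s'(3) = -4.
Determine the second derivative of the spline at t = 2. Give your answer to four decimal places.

-34.1071

Write M_i for s''(x_i). With h_i = 1, 1, 1, 1 and divided differences Δ_i = 6, -3, 10, -4, the continuity of s' gives the tridiagonal system
  1·M_0 + 4·M_1 + 1·M_2 = 6(Δ_1 - Δ_0) = -54
  1·M_1 + 4·M_2 + 1·M_3 = 6(Δ_2 - Δ_1) = 78
  1·M_2 + 4·M_3 + 1·M_4 = 6(Δ_3 - Δ_2) = -84
Clamped end conditions give two more equations: 2h_0·M_0 + h_0·M_1 = 6(Δ_0 - s'(-1)) = 27 and h_3·M_3 + 2h_3·M_4 = 6(s'(3) - Δ_3) = 0.
Forward elimination and back-substitution give M_0 = 1579/56, M_1 = -823/28, M_2 = 283/8, M_3 = -955/28, M_4 = 955/56.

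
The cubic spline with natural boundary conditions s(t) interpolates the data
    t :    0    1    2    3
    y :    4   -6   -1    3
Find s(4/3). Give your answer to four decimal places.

Put m_i = s'' at the i-th knot. Here h = (1, 1, 1) and Δ = (-10, 5, 4), so the interior equations h_(i-1)·m_(i-1) + 2(h_(i-1)+h_i)·m_i + h_i·m_(i+1) = 6(Δ_i − Δ_(i-1)) read
  1·m_0 + 4·m_1 + 1·m_2 = 6(Δ_1 - Δ_0) = 90
  1·m_1 + 4·m_2 + 1·m_3 = 6(Δ_2 - Δ_1) = -6
Natural end conditions: m_0 = m_3 = 0.
Hence m_0 = 0, m_1 = 122/5, m_2 = -38/5, m_3 = 0.
On [1, 2], s(t) = -6 - 28/15·(t - 1) + 61/5·(t - 1)² - 16/3·(t - 1)³.
With (t - 1) = 1/3: s(4/3) = -2213/405.

-5.4642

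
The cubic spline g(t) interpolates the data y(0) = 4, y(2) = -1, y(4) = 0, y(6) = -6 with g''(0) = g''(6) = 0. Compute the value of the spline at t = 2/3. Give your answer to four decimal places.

1.7210

Write M_i for g''(x_i). With h_i = 2, 2, 2 and divided differences Δ_i = -5/2, 1/2, -3, the continuity of g' gives the tridiagonal system
  2·M_0 + 8·M_1 + 2·M_2 = 6(Δ_1 - Δ_0) = 18
  2·M_1 + 8·M_2 + 2·M_3 = 6(Δ_2 - Δ_1) = -21
Natural end conditions: M_0 = M_3 = 0.
Solving: M_0 = 0, M_1 = 31/10, M_2 = -17/5, M_3 = 0.
On [0, 2], g(t) = 4 - 53/15·t + 0·t² + 31/120·t³.
With t = 2/3: g(2/3) = 697/405.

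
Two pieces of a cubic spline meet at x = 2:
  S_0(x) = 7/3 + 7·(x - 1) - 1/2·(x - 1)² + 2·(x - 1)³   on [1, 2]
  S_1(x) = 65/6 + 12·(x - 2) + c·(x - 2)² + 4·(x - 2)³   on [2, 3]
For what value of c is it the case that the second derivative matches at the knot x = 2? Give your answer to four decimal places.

5.5000

S_0''(x) = -1 + 12·(x - 1), so S_0''(2) = 11. On the right, S_1''(2) = 2c, so c = 11/2.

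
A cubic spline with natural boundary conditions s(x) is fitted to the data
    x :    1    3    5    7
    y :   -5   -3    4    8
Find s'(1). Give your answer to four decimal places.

Let m_i = s''(x_i). Step sizes h_i = 2, 2, 2; slopes of the chords Δ_i = (y_(i+1) - y_i)/h_i = 1, 7/2, 2.
  2·m_0 + 8·m_1 + 2·m_2 = 6(Δ_1 - Δ_0) = 15
  2·m_1 + 8·m_2 + 2·m_3 = 6(Δ_2 - Δ_1) = -9
Natural end conditions: m_0 = m_3 = 0.
Hence m_0 = 0, m_1 = 23/10, m_2 = -17/10, m_3 = 0.
On [1, 3], s'(x) = b_0 + 2c_0·(x - 1) + 3d_0·(x - 1)² with b_0 = Δ_0 - h_0(2m_0 + m_1)/6 = 7/30, c_0 = m_0/2 = 0, d_0 = (m_1 - m_0)/(6h_0) = 23/120. So s'(1) = 7/30.

0.2333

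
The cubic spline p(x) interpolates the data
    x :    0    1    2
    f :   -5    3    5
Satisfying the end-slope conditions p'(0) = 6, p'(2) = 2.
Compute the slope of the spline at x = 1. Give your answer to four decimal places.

5.5000

Write m_i for p''(x_i). With h_i = 1, 1 and divided differences Δ_i = 8, 2, the continuity of p' gives the tridiagonal system
  1·m_0 + 4·m_1 + 1·m_2 = 6(Δ_1 - Δ_0) = -36
Clamped end conditions give two more equations: 2h_0·m_0 + h_0·m_1 = 6(Δ_0 - p'(0)) = 12 and h_1·m_1 + 2h_1·m_2 = 6(p'(2) - Δ_1) = 0.
Hence m_0 = 13, m_1 = -14, m_2 = 7.
On [1, 2], p'(x) = b_1 + 2c_1·(x - 1) + 3d_1·(x - 1)² with b_1 = Δ_1 - h_1(2m_1 + m_2)/6 = 11/2, c_1 = m_1/2 = -7, d_1 = (m_2 - m_1)/(6h_1) = 7/2. So p'(1) = 11/2.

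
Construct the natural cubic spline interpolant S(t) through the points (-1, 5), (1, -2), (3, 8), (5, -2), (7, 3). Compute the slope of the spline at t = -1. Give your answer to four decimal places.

-6.6250

Put σ_i = S'' at the i-th knot. Here h = (2, 2, 2, 2) and Δ = (-7/2, 5, -5, 5/2), so the interior equations h_(i-1)·σ_(i-1) + 2(h_(i-1)+h_i)·σ_i + h_i·σ_(i+1) = 6(Δ_i − Δ_(i-1)) read
  2·σ_0 + 8·σ_1 + 2·σ_2 = 6(Δ_1 - Δ_0) = 51
  2·σ_1 + 8·σ_2 + 2·σ_3 = 6(Δ_2 - Δ_1) = -60
  2·σ_2 + 8·σ_3 + 2·σ_4 = 6(Δ_3 - Δ_2) = 45
Natural end conditions: σ_0 = σ_4 = 0.
Forward elimination and back-substitution give σ_0 = 0, σ_1 = 75/8, σ_2 = -12, σ_3 = 69/8, σ_4 = 0.
On [-1, 1], S'(t) = b_0 + 2c_0·(t + 1) + 3d_0·(t + 1)² with b_0 = Δ_0 - h_0(2σ_0 + σ_1)/6 = -53/8, c_0 = σ_0/2 = 0, d_0 = (σ_1 - σ_0)/(6h_0) = 25/32. So S'(-1) = -53/8.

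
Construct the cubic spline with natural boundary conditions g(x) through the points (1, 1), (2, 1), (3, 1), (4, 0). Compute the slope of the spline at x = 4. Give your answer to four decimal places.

Write m_i for g''(x_i). With h_i = 1, 1, 1 and divided differences Δ_i = 0, 0, -1, the continuity of g' gives the tridiagonal system
  1·m_0 + 4·m_1 + 1·m_2 = 6(Δ_1 - Δ_0) = 0
  1·m_1 + 4·m_2 + 1·m_3 = 6(Δ_2 - Δ_1) = -6
Natural end conditions: m_0 = m_3 = 0.
Hence m_0 = 0, m_1 = 2/5, m_2 = -8/5, m_3 = 0.
On [3, 4], g'(x) = b_2 + 2c_2·(x - 3) + 3d_2·(x - 3)² with b_2 = Δ_2 - h_2(2m_2 + m_3)/6 = -7/15, c_2 = m_2/2 = -4/5, d_2 = (m_3 - m_2)/(6h_2) = 4/15. So g'(4) = -19/15.

-1.2667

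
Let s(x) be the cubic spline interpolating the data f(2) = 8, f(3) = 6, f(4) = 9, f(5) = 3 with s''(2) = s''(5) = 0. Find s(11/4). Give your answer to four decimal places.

5.8656

Put σ_i = s'' at the i-th knot. Here h = (1, 1, 1) and Δ = (-2, 3, -6), so the interior equations h_(i-1)·σ_(i-1) + 2(h_(i-1)+h_i)·σ_i + h_i·σ_(i+1) = 6(Δ_i − Δ_(i-1)) read
  1·σ_0 + 4·σ_1 + 1·σ_2 = 6(Δ_1 - Δ_0) = 30
  1·σ_1 + 4·σ_2 + 1·σ_3 = 6(Δ_2 - Δ_1) = -54
Natural end conditions: σ_0 = σ_3 = 0.
Hence σ_0 = 0, σ_1 = 58/5, σ_2 = -82/5, σ_3 = 0.
On [2, 3], s(x) = 8 - 59/15·(x - 2) + 0·(x - 2)² + 29/15·(x - 2)³.
With (x - 2) = 3/4: s(11/4) = 1877/320.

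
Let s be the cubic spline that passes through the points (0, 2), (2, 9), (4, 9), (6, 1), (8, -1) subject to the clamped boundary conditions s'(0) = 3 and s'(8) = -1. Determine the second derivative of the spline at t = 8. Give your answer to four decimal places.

-1.7589

Put σ_i = s'' at the i-th knot. Here h = (2, 2, 2, 2) and Δ = (7/2, 0, -4, -1), so the interior equations h_(i-1)·σ_(i-1) + 2(h_(i-1)+h_i)·σ_i + h_i·σ_(i+1) = 6(Δ_i − Δ_(i-1)) read
  2·σ_0 + 8·σ_1 + 2·σ_2 = 6(Δ_1 - Δ_0) = -21
  2·σ_1 + 8·σ_2 + 2·σ_3 = 6(Δ_2 - Δ_1) = -24
  2·σ_2 + 8·σ_3 + 2·σ_4 = 6(Δ_3 - Δ_2) = 18
Clamped end conditions give two more equations: 2h_0·σ_0 + h_0·σ_1 = 6(Δ_0 - s'(0)) = 3 and h_3·σ_3 + 2h_3·σ_4 = 6(s'(8) - Δ_3) = 0.
Hence σ_0 = 211/112, σ_1 = -127/56, σ_2 = -53/16, σ_3 = 197/56, σ_4 = -197/112.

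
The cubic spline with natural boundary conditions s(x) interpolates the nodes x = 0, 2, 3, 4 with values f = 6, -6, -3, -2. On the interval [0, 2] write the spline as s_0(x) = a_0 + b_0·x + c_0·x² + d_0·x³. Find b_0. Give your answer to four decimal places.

Write m_i for s''(x_i). With h_i = 2, 1, 1 and divided differences Δ_i = -6, 3, 1, the continuity of s' gives the tridiagonal system
  2·m_0 + 6·m_1 + 1·m_2 = 6(Δ_1 - Δ_0) = 54
  1·m_1 + 4·m_2 + 1·m_3 = 6(Δ_2 - Δ_1) = -12
Natural end conditions: m_0 = m_3 = 0.
Hence m_0 = 0, m_1 = 228/23, m_2 = -126/23, m_3 = 0.
On [0, 2], with s_0(x) = a_0 + b_0·x + c_0·x² + d_0·x³: c_0 = m_0/2 = 0, d_0 = (m_1 - m_0)/(6h_0) = 19/23, b_0 = Δ_0 - h_0(2m_0 + m_1)/6 = -214/23.

-9.3043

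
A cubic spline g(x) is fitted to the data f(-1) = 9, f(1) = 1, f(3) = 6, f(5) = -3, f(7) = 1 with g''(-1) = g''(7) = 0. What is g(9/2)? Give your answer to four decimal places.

-0.9241

With M_i denoting the second derivative at x_i, h_i = 2, 2, 2, 2, and Δ_i = (y_(i+1) − y_i)/h_i = -4, 5/2, -9/2, 2:
  2·M_0 + 8·M_1 + 2·M_2 = 6(Δ_1 - Δ_0) = 39
  2·M_1 + 8·M_2 + 2·M_3 = 6(Δ_2 - Δ_1) = -42
  2·M_2 + 8·M_3 + 2·M_4 = 6(Δ_3 - Δ_2) = 39
Natural end conditions: M_0 = M_4 = 0.
Forward elimination and back-substitution give M_0 = 0, M_1 = 99/14, M_2 = -123/14, M_3 = 99/14, M_4 = 0.
On [3, 5], g(x) = 6 - 1·(x - 3) - 123/28·(x - 3)² + 37/28·(x - 3)³.
With (x - 3) = 3/2: g(9/2) = -207/224.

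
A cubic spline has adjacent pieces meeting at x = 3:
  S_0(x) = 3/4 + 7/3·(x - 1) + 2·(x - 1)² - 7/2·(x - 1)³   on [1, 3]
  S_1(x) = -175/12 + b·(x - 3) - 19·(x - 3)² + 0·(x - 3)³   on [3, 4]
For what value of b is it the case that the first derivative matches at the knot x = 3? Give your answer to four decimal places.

S_0'(x) = 7/3 + 4·(x - 1) - 21/2·(x - 1)², so S_0'(3) = -95/3. On the right, S_1'(3) = b, so b = -95/3.

-31.6667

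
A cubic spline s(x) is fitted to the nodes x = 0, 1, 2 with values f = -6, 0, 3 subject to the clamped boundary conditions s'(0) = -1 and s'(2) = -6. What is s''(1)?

-4

Write M_i for s''(x_i). With h_i = 1, 1 and divided differences Δ_i = 6, 3, the continuity of s' gives the tridiagonal system
  1·M_0 + 4·M_1 + 1·M_2 = 6(Δ_1 - Δ_0) = -18
Clamped end conditions give two more equations: 2h_0·M_0 + h_0·M_1 = 6(Δ_0 - s'(0)) = 42 and h_1·M_1 + 2h_1·M_2 = 6(s'(2) - Δ_1) = -54.
Hence M_0 = 23, M_1 = -4, M_2 = -25.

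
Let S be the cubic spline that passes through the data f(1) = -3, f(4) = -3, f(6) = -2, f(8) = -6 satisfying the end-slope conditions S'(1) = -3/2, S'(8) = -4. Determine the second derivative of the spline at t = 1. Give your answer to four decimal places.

1.4324

With M_i denoting the second derivative at x_i, h_i = 3, 2, 2, and Δ_i = (y_(i+1) − y_i)/h_i = 0, 1/2, -2:
  3·M_0 + 10·M_1 + 2·M_2 = 6(Δ_1 - Δ_0) = 3
  2·M_1 + 8·M_2 + 2·M_3 = 6(Δ_2 - Δ_1) = -15
Clamped end conditions give two more equations: 2h_0·M_0 + h_0·M_1 = 6(Δ_0 - S'(1)) = 9 and h_2·M_2 + 2h_2·M_3 = 6(S'(8) - Δ_2) = -12.
Forward elimination and back-substitution give M_0 = 53/37, M_1 = 5/37, M_2 = -49/37, M_3 = -173/74.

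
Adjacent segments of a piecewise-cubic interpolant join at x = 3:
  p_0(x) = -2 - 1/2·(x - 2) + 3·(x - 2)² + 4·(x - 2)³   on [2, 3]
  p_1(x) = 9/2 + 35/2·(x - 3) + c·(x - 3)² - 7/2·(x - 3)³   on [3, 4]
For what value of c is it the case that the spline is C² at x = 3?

15

p_0''(x) = 6 + 24·(x - 2), so p_0''(3) = 30. On the right, p_1''(3) = 2c, so c = 15.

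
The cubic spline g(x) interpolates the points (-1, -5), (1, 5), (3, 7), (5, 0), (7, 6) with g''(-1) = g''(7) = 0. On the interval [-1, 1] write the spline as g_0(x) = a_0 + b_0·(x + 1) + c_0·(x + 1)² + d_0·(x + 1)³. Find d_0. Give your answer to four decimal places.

-0.1585

Let σ_i = g''(x_i). Step sizes h_i = 2, 2, 2, 2; slopes of the chords Δ_i = (y_(i+1) - y_i)/h_i = 5, 1, -7/2, 3.
  2·σ_0 + 8·σ_1 + 2·σ_2 = 6(Δ_1 - Δ_0) = -24
  2·σ_1 + 8·σ_2 + 2·σ_3 = 6(Δ_2 - Δ_1) = -27
  2·σ_2 + 8·σ_3 + 2·σ_4 = 6(Δ_3 - Δ_2) = 39
Natural end conditions: σ_0 = σ_4 = 0.
Hence σ_0 = 0, σ_1 = -213/112, σ_2 = -123/28, σ_3 = 669/112, σ_4 = 0.
On [-1, 1], with g_0(x) = a_0 + b_0·(x + 1) + c_0·(x + 1)² + d_0·(x + 1)³: c_0 = σ_0/2 = 0, d_0 = (σ_1 - σ_0)/(6h_0) = -71/448, b_0 = Δ_0 - h_0(2σ_0 + σ_1)/6 = 631/112.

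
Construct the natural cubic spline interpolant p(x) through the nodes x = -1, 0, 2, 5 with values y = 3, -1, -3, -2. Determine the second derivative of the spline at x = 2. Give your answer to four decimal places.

Let m_i = p''(x_i). Step sizes h_i = 1, 2, 3; slopes of the chords Δ_i = (y_(i+1) - y_i)/h_i = -4, -1, 1/3.
  1·m_0 + 6·m_1 + 2·m_2 = 6(Δ_1 - Δ_0) = 18
  2·m_1 + 10·m_2 + 3·m_3 = 6(Δ_2 - Δ_1) = 8
Natural end conditions: m_0 = m_3 = 0.
Forward elimination and back-substitution give m_0 = 0, m_1 = 41/14, m_2 = 3/14, m_3 = 0.

0.2143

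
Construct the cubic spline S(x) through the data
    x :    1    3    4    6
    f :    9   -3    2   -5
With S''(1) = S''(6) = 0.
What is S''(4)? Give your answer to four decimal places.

Write M_i for S''(x_i). With h_i = 2, 1, 2 and divided differences Δ_i = -6, 5, -7/2, the continuity of S' gives the tridiagonal system
  2·M_0 + 6·M_1 + 1·M_2 = 6(Δ_1 - Δ_0) = 66
  1·M_1 + 6·M_2 + 2·M_3 = 6(Δ_2 - Δ_1) = -51
Natural end conditions: M_0 = M_3 = 0.
Solving: M_0 = 0, M_1 = 447/35, M_2 = -372/35, M_3 = 0.

-10.6286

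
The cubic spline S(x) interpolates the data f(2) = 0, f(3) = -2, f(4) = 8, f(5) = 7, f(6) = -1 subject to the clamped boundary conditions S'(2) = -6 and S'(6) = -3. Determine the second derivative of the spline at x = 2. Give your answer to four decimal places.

Put M_i = S'' at the i-th knot. Here h = (1, 1, 1, 1) and Δ = (-2, 10, -1, -8), so the interior equations h_(i-1)·M_(i-1) + 2(h_(i-1)+h_i)·M_i + h_i·M_(i+1) = 6(Δ_i − Δ_(i-1)) read
  1·M_0 + 4·M_1 + 1·M_2 = 6(Δ_1 - Δ_0) = 72
  1·M_1 + 4·M_2 + 1·M_3 = 6(Δ_2 - Δ_1) = -66
  1·M_2 + 4·M_3 + 1·M_4 = 6(Δ_3 - Δ_2) = -42
Clamped end conditions give two more equations: 2h_0·M_0 + h_0·M_1 = 6(Δ_0 - S'(2)) = 24 and h_3·M_3 + 2h_3·M_4 = 6(S'(6) - Δ_3) = 30.
Forward elimination and back-substitution give M_0 = 9/14, M_1 = 159/7, M_2 = -39/2, M_3 = -75/7, M_4 = 285/14.

0.6429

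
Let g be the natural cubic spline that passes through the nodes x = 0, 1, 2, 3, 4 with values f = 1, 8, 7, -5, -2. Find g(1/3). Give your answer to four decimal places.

Let m_i = g''(x_i). Step sizes h_i = 1, 1, 1, 1; slopes of the chords Δ_i = (y_(i+1) - y_i)/h_i = 7, -1, -12, 3.
  1·m_0 + 4·m_1 + 1·m_2 = 6(Δ_1 - Δ_0) = -48
  1·m_1 + 4·m_2 + 1·m_3 = 6(Δ_2 - Δ_1) = -66
  1·m_2 + 4·m_3 + 1·m_4 = 6(Δ_3 - Δ_2) = 90
Natural end conditions: m_0 = m_4 = 0.
Hence m_0 = 0, m_1 = -183/28, m_2 = -153/7, m_3 = 783/28, m_4 = 0.
On [0, 1], g(x) = 1 + 453/56·x + 0·x² - 61/56·x³.
With x = 1/3: g(1/3) = 691/189.

3.6561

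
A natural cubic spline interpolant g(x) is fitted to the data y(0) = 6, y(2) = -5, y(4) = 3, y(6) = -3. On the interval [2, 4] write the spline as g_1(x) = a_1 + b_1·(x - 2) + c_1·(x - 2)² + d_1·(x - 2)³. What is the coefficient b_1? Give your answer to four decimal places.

With M_i denoting the second derivative at x_i, h_i = 2, 2, 2, and Δ_i = (y_(i+1) − y_i)/h_i = -11/2, 4, -3:
  2·M_0 + 8·M_1 + 2·M_2 = 6(Δ_1 - Δ_0) = 57
  2·M_1 + 8·M_2 + 2·M_3 = 6(Δ_2 - Δ_1) = -42
Natural end conditions: M_0 = M_3 = 0.
Solving: M_0 = 0, M_1 = 9, M_2 = -15/2, M_3 = 0.
On [2, 4], with g_1(x) = a_1 + b_1·(x - 2) + c_1·(x - 2)² + d_1·(x - 2)³: c_1 = M_1/2 = 9/2, d_1 = (M_2 - M_1)/(6h_1) = -11/8, b_1 = Δ_1 - h_1(2M_1 + M_2)/6 = 1/2.

0.5000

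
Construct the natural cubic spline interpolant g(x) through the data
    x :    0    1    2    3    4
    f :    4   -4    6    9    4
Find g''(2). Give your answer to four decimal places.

-16.2857

Write m_i for g''(x_i). With h_i = 1, 1, 1, 1 and divided differences Δ_i = -8, 10, 3, -5, the continuity of g' gives the tridiagonal system
  1·m_0 + 4·m_1 + 1·m_2 = 6(Δ_1 - Δ_0) = 108
  1·m_1 + 4·m_2 + 1·m_3 = 6(Δ_2 - Δ_1) = -42
  1·m_2 + 4·m_3 + 1·m_4 = 6(Δ_3 - Δ_2) = -48
Natural end conditions: m_0 = m_4 = 0.
Forward elimination and back-substitution give m_0 = 0, m_1 = 435/14, m_2 = -114/7, m_3 = -111/14, m_4 = 0.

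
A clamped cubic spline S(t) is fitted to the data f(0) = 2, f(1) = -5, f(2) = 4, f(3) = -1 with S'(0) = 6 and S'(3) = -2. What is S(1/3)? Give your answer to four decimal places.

1.1432

Write σ_i for S''(x_i). With h_i = 1, 1, 1 and divided differences Δ_i = -7, 9, -5, the continuity of S' gives the tridiagonal system
  1·σ_0 + 4·σ_1 + 1·σ_2 = 6(Δ_1 - Δ_0) = 96
  1·σ_1 + 4·σ_2 + 1·σ_3 = 6(Δ_2 - Δ_1) = -84
Clamped end conditions give two more equations: 2h_0·σ_0 + h_0·σ_1 = 6(Δ_0 - S'(0)) = -78 and h_2·σ_2 + 2h_2·σ_3 = 6(S'(3) - Δ_2) = 18.
Forward elimination and back-substitution give σ_0 = -962/15, σ_1 = 754/15, σ_2 = -614/15, σ_3 = 442/15.
On [0, 1], S(t) = 2 + 6·t - 481/15·t² + 286/15·t³.
With t = 1/3: S(1/3) = 463/405.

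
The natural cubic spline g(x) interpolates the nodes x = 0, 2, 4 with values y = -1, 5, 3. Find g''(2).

Let σ_i = g''(x_i). Step sizes h_i = 2, 2; slopes of the chords Δ_i = (y_(i+1) - y_i)/h_i = 3, -1.
  2·σ_0 + 8·σ_1 + 2·σ_2 = 6(Δ_1 - Δ_0) = -24
Natural end conditions: σ_0 = σ_2 = 0.
Forward elimination and back-substitution give σ_0 = 0, σ_1 = -3, σ_2 = 0.

-3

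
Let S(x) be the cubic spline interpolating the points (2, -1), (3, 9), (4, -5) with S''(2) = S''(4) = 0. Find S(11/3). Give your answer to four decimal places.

1.4444

Let M_i = S''(x_i). Step sizes h_i = 1, 1; slopes of the chords Δ_i = (y_(i+1) - y_i)/h_i = 10, -14.
  1·M_0 + 4·M_1 + 1·M_2 = 6(Δ_1 - Δ_0) = -144
Natural end conditions: M_0 = M_2 = 0.
Forward elimination and back-substitution give M_0 = 0, M_1 = -36, M_2 = 0.
On [3, 4], S(x) = 9 - 2·(x - 3) - 18·(x - 3)² + 6·(x - 3)³.
With (x - 3) = 2/3: S(11/3) = 13/9.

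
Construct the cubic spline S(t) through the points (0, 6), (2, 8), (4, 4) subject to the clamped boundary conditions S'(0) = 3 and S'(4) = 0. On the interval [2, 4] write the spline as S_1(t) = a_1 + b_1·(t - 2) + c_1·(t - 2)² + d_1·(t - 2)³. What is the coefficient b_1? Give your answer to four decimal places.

-1.5000

Put M_i = S'' at the i-th knot. Here h = (2, 2) and Δ = (1, -2), so the interior equations h_(i-1)·M_(i-1) + 2(h_(i-1)+h_i)·M_i + h_i·M_(i+1) = 6(Δ_i − Δ_(i-1)) read
  2·M_0 + 8·M_1 + 2·M_2 = 6(Δ_1 - Δ_0) = -18
Clamped end conditions give two more equations: 2h_0·M_0 + h_0·M_1 = 6(Δ_0 - S'(0)) = -12 and h_1·M_1 + 2h_1·M_2 = 6(S'(4) - Δ_1) = 12.
Hence M_0 = -3/2, M_1 = -3, M_2 = 9/2.
On [2, 4], with S_1(t) = a_1 + b_1·(t - 2) + c_1·(t - 2)² + d_1·(t - 2)³: c_1 = M_1/2 = -3/2, d_1 = (M_2 - M_1)/(6h_1) = 5/8, b_1 = Δ_1 - h_1(2M_1 + M_2)/6 = -3/2.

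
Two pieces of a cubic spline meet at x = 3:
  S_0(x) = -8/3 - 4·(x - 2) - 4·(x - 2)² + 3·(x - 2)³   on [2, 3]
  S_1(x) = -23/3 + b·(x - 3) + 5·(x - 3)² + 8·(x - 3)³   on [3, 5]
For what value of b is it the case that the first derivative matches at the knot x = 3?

-3

S_0'(x) = -4 - 8·(x - 2) + 9·(x - 2)², so S_0'(3) = -3. On the right, S_1'(3) = b, so b = -3.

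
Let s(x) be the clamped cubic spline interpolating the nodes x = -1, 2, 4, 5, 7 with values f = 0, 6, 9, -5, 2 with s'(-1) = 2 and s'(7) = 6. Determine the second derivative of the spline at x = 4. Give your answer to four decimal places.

Put σ_i = s'' at the i-th knot. Here h = (3, 2, 1, 2) and Δ = (2, 3/2, -14, 7/2), so the interior equations h_(i-1)·σ_(i-1) + 2(h_(i-1)+h_i)·σ_i + h_i·σ_(i+1) = 6(Δ_i − Δ_(i-1)) read
  3·σ_0 + 10·σ_1 + 2·σ_2 = 6(Δ_1 - Δ_0) = -3
  2·σ_1 + 6·σ_2 + 1·σ_3 = 6(Δ_2 - Δ_1) = -93
  1·σ_2 + 6·σ_3 + 2·σ_4 = 6(Δ_3 - Δ_2) = 105
Clamped end conditions give two more equations: 2h_0·σ_0 + h_0·σ_1 = 6(Δ_0 - s'(-1)) = 0 and h_3·σ_3 + 2h_3·σ_4 = 6(s'(7) - Δ_3) = 15.
Hence σ_0 = -346/151, σ_1 = 692/151, σ_2 = -6335/302, σ_3 = 3578/151, σ_4 = -4891/604.

-20.9768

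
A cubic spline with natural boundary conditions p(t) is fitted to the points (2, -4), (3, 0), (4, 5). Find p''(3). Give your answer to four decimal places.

Let M_i = p''(x_i). Step sizes h_i = 1, 1; slopes of the chords Δ_i = (y_(i+1) - y_i)/h_i = 4, 5.
  1·M_0 + 4·M_1 + 1·M_2 = 6(Δ_1 - Δ_0) = 6
Natural end conditions: M_0 = M_2 = 0.
Hence M_0 = 0, M_1 = 3/2, M_2 = 0.

1.5000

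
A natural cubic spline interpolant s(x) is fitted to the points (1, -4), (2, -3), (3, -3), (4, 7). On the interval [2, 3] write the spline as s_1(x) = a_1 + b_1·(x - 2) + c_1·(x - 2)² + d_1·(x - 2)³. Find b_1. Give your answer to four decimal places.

Let m_i = s''(x_i). Step sizes h_i = 1, 1, 1; slopes of the chords Δ_i = (y_(i+1) - y_i)/h_i = 1, 0, 10.
  1·m_0 + 4·m_1 + 1·m_2 = 6(Δ_1 - Δ_0) = -6
  1·m_1 + 4·m_2 + 1·m_3 = 6(Δ_2 - Δ_1) = 60
Natural end conditions: m_0 = m_3 = 0.
Solving the tridiagonal system: m_0 = 0, m_1 = -28/5, m_2 = 82/5, m_3 = 0.
On [2, 3], with s_1(x) = a_1 + b_1·(x - 2) + c_1·(x - 2)² + d_1·(x - 2)³: c_1 = m_1/2 = -14/5, d_1 = (m_2 - m_1)/(6h_1) = 11/3, b_1 = Δ_1 - h_1(2m_1 + m_2)/6 = -13/15.

-0.8667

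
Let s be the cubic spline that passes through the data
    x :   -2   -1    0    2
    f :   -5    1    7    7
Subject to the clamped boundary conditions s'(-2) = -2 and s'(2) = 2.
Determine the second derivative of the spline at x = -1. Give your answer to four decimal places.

-4.7273

With σ_i denoting the second derivative at x_i, h_i = 1, 1, 2, and Δ_i = (y_(i+1) − y_i)/h_i = 6, 6, 0:
  1·σ_0 + 4·σ_1 + 1·σ_2 = 6(Δ_1 - Δ_0) = 0
  1·σ_1 + 6·σ_2 + 2·σ_3 = 6(Δ_2 - Δ_1) = -36
Clamped end conditions give two more equations: 2h_0·σ_0 + h_0·σ_1 = 6(Δ_0 - s'(-2)) = 48 and h_2·σ_2 + 2h_2·σ_3 = 6(s'(2) - Δ_2) = 12.
Forward elimination and back-substitution give σ_0 = 290/11, σ_1 = -52/11, σ_2 = -82/11, σ_3 = 74/11.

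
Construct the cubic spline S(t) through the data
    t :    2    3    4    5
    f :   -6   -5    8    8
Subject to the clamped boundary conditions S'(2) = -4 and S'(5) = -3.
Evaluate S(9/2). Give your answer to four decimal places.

9.3917

With σ_i denoting the second derivative at x_i, h_i = 1, 1, 1, and Δ_i = (y_(i+1) − y_i)/h_i = 1, 13, 0:
  1·σ_0 + 4·σ_1 + 1·σ_2 = 6(Δ_1 - Δ_0) = 72
  1·σ_1 + 4·σ_2 + 1·σ_3 = 6(Δ_2 - Δ_1) = -78
Clamped end conditions give two more equations: 2h_0·σ_0 + h_0·σ_1 = 6(Δ_0 - S'(2)) = 30 and h_2·σ_2 + 2h_2·σ_3 = 6(S'(5) - Δ_2) = -18.
Solving: σ_0 = 46/15, σ_1 = 358/15, σ_2 = -398/15, σ_3 = 64/15.
On [4, 5], S(t) = 8 + 122/15·(t - 4) - 199/15·(t - 4)² + 77/15·(t - 4)³.
With (t - 4) = 1/2: S(9/2) = 1127/120.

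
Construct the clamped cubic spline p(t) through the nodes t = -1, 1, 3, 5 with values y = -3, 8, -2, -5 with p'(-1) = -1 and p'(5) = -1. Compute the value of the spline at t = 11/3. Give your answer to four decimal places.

Put M_i = p'' at the i-th knot. Here h = (2, 2, 2) and Δ = (11/2, -5, -3/2), so the interior equations h_(i-1)·M_(i-1) + 2(h_(i-1)+h_i)·M_i + h_i·M_(i+1) = 6(Δ_i − Δ_(i-1)) read
  2·M_0 + 8·M_1 + 2·M_2 = 6(Δ_1 - Δ_0) = -63
  2·M_1 + 8·M_2 + 2·M_3 = 6(Δ_2 - Δ_1) = 21
Clamped end conditions give two more equations: 2h_0·M_0 + h_0·M_1 = 6(Δ_0 - p'(-1)) = 39 and h_2·M_2 + 2h_2·M_3 = 6(p'(5) - Δ_2) = 3.
Hence M_0 = 83/5, M_1 = -137/10, M_2 = 67/10, M_3 = -13/5.
On [3, 5], p(t) = -2 - 51/10·(t - 3) + 67/20·(t - 3)² - 31/40·(t - 3)³.
With (t - 3) = 2/3: p(11/3) = -559/135.

-4.1407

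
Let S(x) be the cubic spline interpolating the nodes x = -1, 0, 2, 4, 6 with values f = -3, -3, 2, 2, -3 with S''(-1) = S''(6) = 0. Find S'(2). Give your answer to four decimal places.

2.0122

Put m_i = S'' at the i-th knot. Here h = (1, 2, 2, 2) and Δ = (0, 5/2, 0, -5/2), so the interior equations h_(i-1)·m_(i-1) + 2(h_(i-1)+h_i)·m_i + h_i·m_(i+1) = 6(Δ_i − Δ_(i-1)) read
  1·m_0 + 6·m_1 + 2·m_2 = 6(Δ_1 - Δ_0) = 15
  2·m_1 + 8·m_2 + 2·m_3 = 6(Δ_2 - Δ_1) = -15
  2·m_2 + 8·m_3 + 2·m_4 = 6(Δ_3 - Δ_2) = -15
Natural end conditions: m_0 = m_4 = 0.
Hence m_0 = 0, m_1 = 135/41, m_2 = -195/82, m_3 = -105/82, m_4 = 0.
On [2, 4], S'(x) = b_2 + 2c_2·(x - 2) + 3d_2·(x - 2)² with b_2 = Δ_2 - h_2(2m_2 + m_3)/6 = 165/82, c_2 = m_2/2 = -195/164, d_2 = (m_3 - m_2)/(6h_2) = 15/164. So S'(2) = 165/82.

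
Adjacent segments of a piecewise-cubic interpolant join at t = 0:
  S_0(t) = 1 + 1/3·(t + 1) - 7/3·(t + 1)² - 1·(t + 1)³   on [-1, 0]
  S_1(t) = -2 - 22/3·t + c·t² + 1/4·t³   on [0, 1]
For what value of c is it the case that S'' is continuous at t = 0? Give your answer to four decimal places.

S_0''(t) = -14/3 - 6·(t + 1), so S_0''(0) = -32/3. On the right, S_1''(0) = 2c, so c = -16/3.

-5.3333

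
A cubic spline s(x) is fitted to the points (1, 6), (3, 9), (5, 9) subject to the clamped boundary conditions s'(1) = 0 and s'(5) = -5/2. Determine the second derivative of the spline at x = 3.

With σ_i denoting the second derivative at x_i, h_i = 2, 2, and Δ_i = (y_(i+1) − y_i)/h_i = 3/2, 0:
  2·σ_0 + 8·σ_1 + 2·σ_2 = 6(Δ_1 - Δ_0) = -9
Clamped end conditions give two more equations: 2h_0·σ_0 + h_0·σ_1 = 6(Δ_0 - s'(1)) = 9 and h_1·σ_1 + 2h_1·σ_2 = 6(s'(5) - Δ_1) = -15.
Solving the tridiagonal system: σ_0 = 11/4, σ_1 = -1, σ_2 = -13/4.

-1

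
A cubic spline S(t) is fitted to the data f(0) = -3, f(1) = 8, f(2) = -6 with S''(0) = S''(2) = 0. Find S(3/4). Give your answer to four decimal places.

7.3008

With σ_i denoting the second derivative at x_i, h_i = 1, 1, and Δ_i = (y_(i+1) − y_i)/h_i = 11, -14:
  1·σ_0 + 4·σ_1 + 1·σ_2 = 6(Δ_1 - Δ_0) = -150
Natural end conditions: σ_0 = σ_2 = 0.
Solving the tridiagonal system: σ_0 = 0, σ_1 = -75/2, σ_2 = 0.
On [0, 1], S(t) = -3 + 69/4·t + 0·t² - 25/4·t³.
With t = 3/4: S(3/4) = 1869/256.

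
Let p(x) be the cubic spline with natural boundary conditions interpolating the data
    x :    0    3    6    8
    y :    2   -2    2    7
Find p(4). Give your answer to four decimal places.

-1.5065

Let M_i = p''(x_i). Step sizes h_i = 3, 3, 2; slopes of the chords Δ_i = (y_(i+1) - y_i)/h_i = -4/3, 4/3, 5/2.
  3·M_0 + 12·M_1 + 3·M_2 = 6(Δ_1 - Δ_0) = 16
  3·M_1 + 10·M_2 + 2·M_3 = 6(Δ_2 - Δ_1) = 7
Natural end conditions: M_0 = M_3 = 0.
Forward elimination and back-substitution give M_0 = 0, M_1 = 139/111, M_2 = 12/37, M_3 = 0.
On [3, 6], p(x) = -2 - 3/37·(x - 3) + 139/222·(x - 3)² - 103/1998·(x - 3)³.
With (x - 3) = 1: p(4) = -1505/999.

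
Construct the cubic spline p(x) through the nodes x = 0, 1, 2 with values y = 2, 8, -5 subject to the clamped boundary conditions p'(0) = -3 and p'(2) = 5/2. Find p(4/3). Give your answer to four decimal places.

3.6852

Put σ_i = p'' at the i-th knot. Here h = (1, 1) and Δ = (6, -13), so the interior equations h_(i-1)·σ_(i-1) + 2(h_(i-1)+h_i)·σ_i + h_i·σ_(i+1) = 6(Δ_i − Δ_(i-1)) read
  1·σ_0 + 4·σ_1 + 1·σ_2 = 6(Δ_1 - Δ_0) = -114
Clamped end conditions give two more equations: 2h_0·σ_0 + h_0·σ_1 = 6(Δ_0 - p'(0)) = 54 and h_1·σ_1 + 2h_1·σ_2 = 6(p'(2) - Δ_1) = 93.
Forward elimination and back-substitution give σ_0 = 233/4, σ_1 = -125/2, σ_2 = 311/4.
On [1, 2], p(x) = 8 - 41/8·(x - 1) - 125/4·(x - 1)² + 187/8·(x - 1)³.
With (x - 1) = 1/3: p(4/3) = 199/54.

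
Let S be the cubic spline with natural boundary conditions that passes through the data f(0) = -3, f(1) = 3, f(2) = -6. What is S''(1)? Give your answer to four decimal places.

-22.5000

Put M_i = S'' at the i-th knot. Here h = (1, 1) and Δ = (6, -9), so the interior equations h_(i-1)·M_(i-1) + 2(h_(i-1)+h_i)·M_i + h_i·M_(i+1) = 6(Δ_i − Δ_(i-1)) read
  1·M_0 + 4·M_1 + 1·M_2 = 6(Δ_1 - Δ_0) = -90
Natural end conditions: M_0 = M_2 = 0.
Solving: M_0 = 0, M_1 = -45/2, M_2 = 0.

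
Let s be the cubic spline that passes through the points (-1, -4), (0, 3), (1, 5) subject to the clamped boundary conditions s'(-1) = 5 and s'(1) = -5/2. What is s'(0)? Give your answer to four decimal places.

With M_i denoting the second derivative at x_i, h_i = 1, 1, and Δ_i = (y_(i+1) − y_i)/h_i = 7, 2:
  1·M_0 + 4·M_1 + 1·M_2 = 6(Δ_1 - Δ_0) = -30
Clamped end conditions give two more equations: 2h_0·M_0 + h_0·M_1 = 6(Δ_0 - s'(-1)) = 12 and h_1·M_1 + 2h_1·M_2 = 6(s'(1) - Δ_1) = -27.
Solving: M_0 = 39/4, M_1 = -15/2, M_2 = -39/4.
On [0, 1], s'(x) = b_1 + 2c_1·x + 3d_1·x² with b_1 = Δ_1 - h_1(2M_1 + M_2)/6 = 49/8, c_1 = M_1/2 = -15/4, d_1 = (M_2 - M_1)/(6h_1) = -3/8. So s'(0) = 49/8.

6.1250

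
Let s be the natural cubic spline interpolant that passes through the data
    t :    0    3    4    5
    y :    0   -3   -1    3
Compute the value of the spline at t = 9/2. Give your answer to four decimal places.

Write M_i for s''(x_i). With h_i = 3, 1, 1 and divided differences Δ_i = -1, 2, 4, the continuity of s' gives the tridiagonal system
  3·M_0 + 8·M_1 + 1·M_2 = 6(Δ_1 - Δ_0) = 18
  1·M_1 + 4·M_2 + 1·M_3 = 6(Δ_2 - Δ_1) = 12
Natural end conditions: M_0 = M_3 = 0.
Forward elimination and back-substitution give M_0 = 0, M_1 = 60/31, M_2 = 78/31, M_3 = 0.
On [4, 5], s(t) = -1 + 98/31·(t - 4) + 39/31·(t - 4)² - 13/31·(t - 4)³.
With (t - 4) = 1/2: s(9/2) = 209/248.

0.8427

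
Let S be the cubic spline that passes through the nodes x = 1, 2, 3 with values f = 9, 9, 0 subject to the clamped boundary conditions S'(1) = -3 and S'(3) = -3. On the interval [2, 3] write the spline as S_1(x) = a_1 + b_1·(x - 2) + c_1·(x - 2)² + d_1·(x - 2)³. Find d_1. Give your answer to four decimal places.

With M_i denoting the second derivative at x_i, h_i = 1, 1, and Δ_i = (y_(i+1) − y_i)/h_i = 0, -9:
  1·M_0 + 4·M_1 + 1·M_2 = 6(Δ_1 - Δ_0) = -54
Clamped end conditions give two more equations: 2h_0·M_0 + h_0·M_1 = 6(Δ_0 - S'(1)) = 18 and h_1·M_1 + 2h_1·M_2 = 6(S'(3) - Δ_1) = 36.
Hence M_0 = 45/2, M_1 = -27, M_2 = 63/2.
On [2, 3], with S_1(x) = a_1 + b_1·(x - 2) + c_1·(x - 2)² + d_1·(x - 2)³: c_1 = M_1/2 = -27/2, d_1 = (M_2 - M_1)/(6h_1) = 39/4, b_1 = Δ_1 - h_1(2M_1 + M_2)/6 = -21/4.

9.7500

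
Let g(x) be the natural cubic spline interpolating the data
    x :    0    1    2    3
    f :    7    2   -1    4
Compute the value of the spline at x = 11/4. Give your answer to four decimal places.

2.2813

Put σ_i = g'' at the i-th knot. Here h = (1, 1, 1) and Δ = (-5, -3, 5), so the interior equations h_(i-1)·σ_(i-1) + 2(h_(i-1)+h_i)·σ_i + h_i·σ_(i+1) = 6(Δ_i − Δ_(i-1)) read
  1·σ_0 + 4·σ_1 + 1·σ_2 = 6(Δ_1 - Δ_0) = 12
  1·σ_1 + 4·σ_2 + 1·σ_3 = 6(Δ_2 - Δ_1) = 48
Natural end conditions: σ_0 = σ_3 = 0.
Forward elimination and back-substitution give σ_0 = 0, σ_1 = 0, σ_2 = 12, σ_3 = 0.
On [2, 3], g(x) = -1 + 1·(x - 2) + 6·(x - 2)² - 2·(x - 2)³.
With (x - 2) = 3/4: g(11/4) = 73/32.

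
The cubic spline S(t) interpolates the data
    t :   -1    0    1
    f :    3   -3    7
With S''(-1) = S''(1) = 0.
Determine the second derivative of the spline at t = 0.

Let m_i = S''(x_i). Step sizes h_i = 1, 1; slopes of the chords Δ_i = (y_(i+1) - y_i)/h_i = -6, 10.
  1·m_0 + 4·m_1 + 1·m_2 = 6(Δ_1 - Δ_0) = 96
Natural end conditions: m_0 = m_2 = 0.
Forward elimination and back-substitution give m_0 = 0, m_1 = 24, m_2 = 0.

24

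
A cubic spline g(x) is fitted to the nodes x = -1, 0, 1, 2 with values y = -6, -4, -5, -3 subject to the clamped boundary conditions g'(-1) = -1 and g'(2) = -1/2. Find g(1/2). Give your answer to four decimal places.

With σ_i denoting the second derivative at x_i, h_i = 1, 1, 1, and Δ_i = (y_(i+1) − y_i)/h_i = 2, -1, 2:
  1·σ_0 + 4·σ_1 + 1·σ_2 = 6(Δ_1 - Δ_0) = -18
  1·σ_1 + 4·σ_2 + 1·σ_3 = 6(Δ_2 - Δ_1) = 18
Clamped end conditions give two more equations: 2h_0·σ_0 + h_0·σ_1 = 6(Δ_0 - g'(-1)) = 18 and h_2·σ_2 + 2h_2·σ_3 = 6(g'(2) - Δ_2) = -15.
Solving the tridiagonal system: σ_0 = 43/3, σ_1 = -32/3, σ_2 = 31/3, σ_3 = -38/3.
On [0, 1], g(x) = -4 + 5/6·x - 16/3·x² + 7/2·x³.
With x = 1/2: g(1/2) = -215/48.

-4.4792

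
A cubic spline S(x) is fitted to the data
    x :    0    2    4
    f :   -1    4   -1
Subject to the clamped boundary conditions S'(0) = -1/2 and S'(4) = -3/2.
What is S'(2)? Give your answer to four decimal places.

Put M_i = S'' at the i-th knot. Here h = (2, 2) and Δ = (5/2, -5/2), so the interior equations h_(i-1)·M_(i-1) + 2(h_(i-1)+h_i)·M_i + h_i·M_(i+1) = 6(Δ_i − Δ_(i-1)) read
  2·M_0 + 8·M_1 + 2·M_2 = 6(Δ_1 - Δ_0) = -30
Clamped end conditions give two more equations: 2h_0·M_0 + h_0·M_1 = 6(Δ_0 - S'(0)) = 18 and h_1·M_1 + 2h_1·M_2 = 6(S'(4) - Δ_1) = 6.
Forward elimination and back-substitution give M_0 = 8, M_1 = -7, M_2 = 5.
On [2, 4], S'(x) = b_1 + 2c_1·(x - 2) + 3d_1·(x - 2)² with b_1 = Δ_1 - h_1(2M_1 + M_2)/6 = 1/2, c_1 = M_1/2 = -7/2, d_1 = (M_2 - M_1)/(6h_1) = 1. So S'(2) = 1/2.

0.5000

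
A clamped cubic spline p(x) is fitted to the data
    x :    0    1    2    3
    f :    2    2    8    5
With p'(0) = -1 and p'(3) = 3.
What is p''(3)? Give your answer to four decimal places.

Let σ_i = p''(x_i). Step sizes h_i = 1, 1, 1; slopes of the chords Δ_i = (y_(i+1) - y_i)/h_i = 0, 6, -3.
  1·σ_0 + 4·σ_1 + 1·σ_2 = 6(Δ_1 - Δ_0) = 36
  1·σ_1 + 4·σ_2 + 1·σ_3 = 6(Δ_2 - Δ_1) = -54
Clamped end conditions give two more equations: 2h_0·σ_0 + h_0·σ_1 = 6(Δ_0 - p'(0)) = 6 and h_2·σ_2 + 2h_2·σ_3 = 6(p'(3) - Δ_2) = 36.
Solving the tridiagonal system: σ_0 = -16/3, σ_1 = 50/3, σ_2 = -76/3, σ_3 = 92/3.

30.6667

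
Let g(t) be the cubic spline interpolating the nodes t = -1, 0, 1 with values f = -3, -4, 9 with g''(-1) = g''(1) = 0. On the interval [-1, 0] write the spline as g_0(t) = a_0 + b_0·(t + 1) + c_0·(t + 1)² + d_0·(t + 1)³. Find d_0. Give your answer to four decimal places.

Write σ_i for g''(x_i). With h_i = 1, 1 and divided differences Δ_i = -1, 13, the continuity of g' gives the tridiagonal system
  1·σ_0 + 4·σ_1 + 1·σ_2 = 6(Δ_1 - Δ_0) = 84
Natural end conditions: σ_0 = σ_2 = 0.
Solving: σ_0 = 0, σ_1 = 21, σ_2 = 0.
On [-1, 0], with g_0(t) = a_0 + b_0·(t + 1) + c_0·(t + 1)² + d_0·(t + 1)³: c_0 = σ_0/2 = 0, d_0 = (σ_1 - σ_0)/(6h_0) = 7/2, b_0 = Δ_0 - h_0(2σ_0 + σ_1)/6 = -9/2.

3.5000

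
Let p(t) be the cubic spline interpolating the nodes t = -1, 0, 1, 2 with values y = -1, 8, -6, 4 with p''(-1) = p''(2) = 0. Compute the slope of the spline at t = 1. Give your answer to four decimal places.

With M_i denoting the second derivative at x_i, h_i = 1, 1, 1, and Δ_i = (y_(i+1) − y_i)/h_i = 9, -14, 10:
  1·M_0 + 4·M_1 + 1·M_2 = 6(Δ_1 - Δ_0) = -138
  1·M_1 + 4·M_2 + 1·M_3 = 6(Δ_2 - Δ_1) = 144
Natural end conditions: M_0 = M_3 = 0.
Forward elimination and back-substitution give M_0 = 0, M_1 = -232/5, M_2 = 238/5, M_3 = 0.
On [1, 2], p'(t) = b_2 + 2c_2·(t - 1) + 3d_2·(t - 1)² with b_2 = Δ_2 - h_2(2M_2 + M_3)/6 = -88/15, c_2 = M_2/2 = 119/5, d_2 = (M_3 - M_2)/(6h_2) = -119/15. So p'(1) = -88/15.

-5.8667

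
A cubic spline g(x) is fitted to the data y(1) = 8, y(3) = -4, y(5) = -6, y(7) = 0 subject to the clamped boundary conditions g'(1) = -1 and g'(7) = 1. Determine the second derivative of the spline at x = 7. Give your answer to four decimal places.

-4.3333

With σ_i denoting the second derivative at x_i, h_i = 2, 2, 2, and Δ_i = (y_(i+1) − y_i)/h_i = -6, -1, 3:
  2·σ_0 + 8·σ_1 + 2·σ_2 = 6(Δ_1 - Δ_0) = 30
  2·σ_1 + 8·σ_2 + 2·σ_3 = 6(Δ_2 - Δ_1) = 24
Clamped end conditions give two more equations: 2h_0·σ_0 + h_0·σ_1 = 6(Δ_0 - g'(1)) = -30 and h_2·σ_2 + 2h_2·σ_3 = 6(g'(7) - Δ_2) = -12.
Solving: σ_0 = -31/3, σ_1 = 17/3, σ_2 = 8/3, σ_3 = -13/3.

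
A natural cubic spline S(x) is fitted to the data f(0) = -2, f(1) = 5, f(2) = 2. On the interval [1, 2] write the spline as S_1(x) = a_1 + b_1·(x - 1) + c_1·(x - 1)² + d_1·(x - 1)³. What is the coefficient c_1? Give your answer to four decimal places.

Put σ_i = S'' at the i-th knot. Here h = (1, 1) and Δ = (7, -3), so the interior equations h_(i-1)·σ_(i-1) + 2(h_(i-1)+h_i)·σ_i + h_i·σ_(i+1) = 6(Δ_i − Δ_(i-1)) read
  1·σ_0 + 4·σ_1 + 1·σ_2 = 6(Δ_1 - Δ_0) = -60
Natural end conditions: σ_0 = σ_2 = 0.
Solving: σ_0 = 0, σ_1 = -15, σ_2 = 0.
On [1, 2], with S_1(x) = a_1 + b_1·(x - 1) + c_1·(x - 1)² + d_1·(x - 1)³: c_1 = σ_1/2 = -15/2, d_1 = (σ_2 - σ_1)/(6h_1) = 5/2, b_1 = Δ_1 - h_1(2σ_1 + σ_2)/6 = 2.

-7.5000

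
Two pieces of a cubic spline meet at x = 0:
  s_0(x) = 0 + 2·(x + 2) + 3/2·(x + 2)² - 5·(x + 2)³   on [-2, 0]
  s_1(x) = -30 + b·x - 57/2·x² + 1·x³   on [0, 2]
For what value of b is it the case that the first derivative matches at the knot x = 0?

s_0'(x) = 2 + 3·(x + 2) - 15·(x + 2)², so s_0'(0) = -52. On the right, s_1'(0) = b, so b = -52.

-52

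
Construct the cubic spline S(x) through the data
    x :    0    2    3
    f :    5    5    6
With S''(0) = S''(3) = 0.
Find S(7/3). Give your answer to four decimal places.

5.2716

With m_i denoting the second derivative at x_i, h_i = 2, 1, and Δ_i = (y_(i+1) − y_i)/h_i = 0, 1:
  2·m_0 + 6·m_1 + 1·m_2 = 6(Δ_1 - Δ_0) = 6
Natural end conditions: m_0 = m_2 = 0.
Forward elimination and back-substitution give m_0 = 0, m_1 = 1, m_2 = 0.
On [2, 3], S(x) = 5 + 2/3·(x - 2) + 1/2·(x - 2)² - 1/6·(x - 2)³.
With (x - 2) = 1/3: S(7/3) = 427/81.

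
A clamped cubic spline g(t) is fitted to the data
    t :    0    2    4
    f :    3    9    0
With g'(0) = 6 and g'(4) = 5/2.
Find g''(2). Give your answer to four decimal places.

-9.5000

Write σ_i for g''(x_i). With h_i = 2, 2 and divided differences Δ_i = 3, -9/2, the continuity of g' gives the tridiagonal system
  2·σ_0 + 8·σ_1 + 2·σ_2 = 6(Δ_1 - Δ_0) = -45
Clamped end conditions give two more equations: 2h_0·σ_0 + h_0·σ_1 = 6(Δ_0 - g'(0)) = -18 and h_1·σ_1 + 2h_1·σ_2 = 6(g'(4) - Δ_1) = 42.
Forward elimination and back-substitution give σ_0 = 1/4, σ_1 = -19/2, σ_2 = 61/4.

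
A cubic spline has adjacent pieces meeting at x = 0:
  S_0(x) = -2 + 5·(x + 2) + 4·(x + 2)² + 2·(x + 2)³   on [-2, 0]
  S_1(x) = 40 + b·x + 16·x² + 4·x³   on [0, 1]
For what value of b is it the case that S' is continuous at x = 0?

45

S_0'(x) = 5 + 8·(x + 2) + 6·(x + 2)², so S_0'(0) = 45. On the right, S_1'(0) = b, so b = 45.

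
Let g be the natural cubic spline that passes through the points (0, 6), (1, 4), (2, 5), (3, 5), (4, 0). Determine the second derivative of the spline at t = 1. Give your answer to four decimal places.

4.7143

With M_i denoting the second derivative at x_i, h_i = 1, 1, 1, 1, and Δ_i = (y_(i+1) − y_i)/h_i = -2, 1, 0, -5:
  1·M_0 + 4·M_1 + 1·M_2 = 6(Δ_1 - Δ_0) = 18
  1·M_1 + 4·M_2 + 1·M_3 = 6(Δ_2 - Δ_1) = -6
  1·M_2 + 4·M_3 + 1·M_4 = 6(Δ_3 - Δ_2) = -30
Natural end conditions: M_0 = M_4 = 0.
Solving: M_0 = 0, M_1 = 33/7, M_2 = -6/7, M_3 = -51/7, M_4 = 0.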